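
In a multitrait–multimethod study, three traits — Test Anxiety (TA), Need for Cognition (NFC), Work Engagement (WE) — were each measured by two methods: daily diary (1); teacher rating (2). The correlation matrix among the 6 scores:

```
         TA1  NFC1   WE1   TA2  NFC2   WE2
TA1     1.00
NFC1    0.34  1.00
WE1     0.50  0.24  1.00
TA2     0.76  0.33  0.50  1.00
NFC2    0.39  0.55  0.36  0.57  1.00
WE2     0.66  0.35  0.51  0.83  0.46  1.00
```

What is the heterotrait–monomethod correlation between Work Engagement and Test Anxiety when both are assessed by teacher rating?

0.83

Different traits, same method: r(WE2, TA2) = 0.83.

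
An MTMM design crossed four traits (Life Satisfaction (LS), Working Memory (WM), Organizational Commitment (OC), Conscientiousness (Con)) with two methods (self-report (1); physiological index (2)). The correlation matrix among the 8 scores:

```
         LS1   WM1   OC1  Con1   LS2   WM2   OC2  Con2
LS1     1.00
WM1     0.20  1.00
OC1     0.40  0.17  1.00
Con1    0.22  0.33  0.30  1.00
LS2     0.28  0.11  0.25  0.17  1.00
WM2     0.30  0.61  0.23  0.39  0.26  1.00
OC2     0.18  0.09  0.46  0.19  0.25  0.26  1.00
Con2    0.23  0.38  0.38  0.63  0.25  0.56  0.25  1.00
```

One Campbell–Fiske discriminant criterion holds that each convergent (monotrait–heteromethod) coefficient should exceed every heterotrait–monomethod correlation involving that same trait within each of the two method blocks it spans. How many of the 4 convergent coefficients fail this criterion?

1

Convergent coefficients and their comparison sets:
LS (methods 1·2): 0.28 vs {0.20, 0.26, 0.40, 0.25, 0.22, 0.25} → fail.
WM (methods 1·2): 0.61 vs {0.20, 0.26, 0.17, 0.26, 0.33, 0.56} → pass.
OC (methods 1·2): 0.46 vs {0.40, 0.25, 0.17, 0.26, 0.30, 0.25} → pass.
Con (methods 1·2): 0.63 vs {0.22, 0.25, 0.33, 0.56, 0.30, 0.25} → pass.
1 of 4 fail.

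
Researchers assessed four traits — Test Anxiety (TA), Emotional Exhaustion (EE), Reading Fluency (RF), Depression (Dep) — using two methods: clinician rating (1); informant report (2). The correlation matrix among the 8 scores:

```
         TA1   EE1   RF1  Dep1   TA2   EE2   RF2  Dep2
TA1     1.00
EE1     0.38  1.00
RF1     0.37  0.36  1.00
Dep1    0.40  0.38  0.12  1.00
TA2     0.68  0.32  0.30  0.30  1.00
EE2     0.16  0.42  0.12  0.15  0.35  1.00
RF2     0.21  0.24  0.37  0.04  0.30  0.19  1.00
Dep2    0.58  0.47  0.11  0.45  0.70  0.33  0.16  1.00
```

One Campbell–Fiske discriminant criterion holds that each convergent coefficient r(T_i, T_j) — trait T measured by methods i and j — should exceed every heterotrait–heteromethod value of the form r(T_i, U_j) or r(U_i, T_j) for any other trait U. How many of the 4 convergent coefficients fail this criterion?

Checking each validity diagonal entry against its comparison values:
TA (methods 1·2): 0.68 vs {0.16, 0.32, 0.21, 0.30, 0.58, 0.30} → pass.
EE (methods 1·2): 0.42 vs {0.32, 0.16, 0.24, 0.12, 0.47, 0.15} → fail.
RF (methods 1·2): 0.37 vs {0.30, 0.21, 0.12, 0.24, 0.11, 0.04} → pass.
Dep (methods 1·2): 0.45 vs {0.30, 0.58, 0.15, 0.47, 0.04, 0.11} → fail.
2 of 4 fail.

2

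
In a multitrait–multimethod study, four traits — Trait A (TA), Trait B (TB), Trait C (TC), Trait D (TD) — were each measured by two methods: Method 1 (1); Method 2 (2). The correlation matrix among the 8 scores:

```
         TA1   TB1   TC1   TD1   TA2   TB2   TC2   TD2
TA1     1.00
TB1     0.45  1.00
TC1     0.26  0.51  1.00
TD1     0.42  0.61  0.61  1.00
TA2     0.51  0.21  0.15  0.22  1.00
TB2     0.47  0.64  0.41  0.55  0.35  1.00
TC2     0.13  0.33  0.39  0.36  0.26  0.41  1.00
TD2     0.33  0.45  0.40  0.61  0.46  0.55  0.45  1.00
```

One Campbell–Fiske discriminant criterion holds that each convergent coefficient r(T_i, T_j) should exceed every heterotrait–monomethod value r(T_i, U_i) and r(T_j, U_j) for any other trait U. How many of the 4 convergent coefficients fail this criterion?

2

Checking each validity diagonal entry against its comparison values:
TA (methods 1·2): 0.51 vs {0.45, 0.35, 0.26, 0.26, 0.42, 0.46} → pass.
TB (methods 1·2): 0.64 vs {0.45, 0.35, 0.51, 0.41, 0.61, 0.55} → pass.
TC (methods 1·2): 0.39 vs {0.26, 0.26, 0.51, 0.41, 0.61, 0.45} → fail.
TD (methods 1·2): 0.61 vs {0.42, 0.46, 0.61, 0.55, 0.61, 0.45} → fail.
2 of 4 fail.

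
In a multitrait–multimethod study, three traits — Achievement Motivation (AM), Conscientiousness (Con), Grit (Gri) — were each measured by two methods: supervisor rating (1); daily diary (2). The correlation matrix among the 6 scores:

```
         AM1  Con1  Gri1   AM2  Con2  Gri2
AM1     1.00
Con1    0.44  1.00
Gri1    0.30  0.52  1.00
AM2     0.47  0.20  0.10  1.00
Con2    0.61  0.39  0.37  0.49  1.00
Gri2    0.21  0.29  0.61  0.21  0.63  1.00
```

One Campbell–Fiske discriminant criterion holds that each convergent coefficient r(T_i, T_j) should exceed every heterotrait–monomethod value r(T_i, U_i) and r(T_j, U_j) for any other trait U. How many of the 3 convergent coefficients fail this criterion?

Convergent coefficients and their comparison sets:
AM (methods 1·2): 0.47 vs {0.44, 0.49, 0.30, 0.21} → fail.
Con (methods 1·2): 0.39 vs {0.44, 0.49, 0.52, 0.63} → fail.
Gri (methods 1·2): 0.61 vs {0.30, 0.21, 0.52, 0.63} → fail.
3 of 3 fail.

3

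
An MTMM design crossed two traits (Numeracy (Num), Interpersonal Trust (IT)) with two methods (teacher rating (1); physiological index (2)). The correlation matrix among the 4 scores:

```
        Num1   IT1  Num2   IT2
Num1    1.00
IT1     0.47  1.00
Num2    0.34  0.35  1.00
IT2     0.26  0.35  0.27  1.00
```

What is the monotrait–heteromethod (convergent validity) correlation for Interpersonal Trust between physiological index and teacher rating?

0.35

Same trait (IT), different methods: r(IT2, IT1) = 0.35.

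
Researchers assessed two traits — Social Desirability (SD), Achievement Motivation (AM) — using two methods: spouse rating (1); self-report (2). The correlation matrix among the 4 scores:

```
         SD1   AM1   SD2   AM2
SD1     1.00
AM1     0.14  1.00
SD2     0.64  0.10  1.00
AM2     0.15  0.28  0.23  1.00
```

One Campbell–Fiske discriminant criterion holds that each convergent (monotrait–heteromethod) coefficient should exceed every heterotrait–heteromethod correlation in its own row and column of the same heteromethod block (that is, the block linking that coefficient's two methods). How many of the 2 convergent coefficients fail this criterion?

Convergent coefficients and their comparison sets:
SD (methods 1·2): 0.64 vs {0.15, 0.10} → pass.
AM (methods 1·2): 0.28 vs {0.10, 0.15} → pass.
0 of 2 fail.

0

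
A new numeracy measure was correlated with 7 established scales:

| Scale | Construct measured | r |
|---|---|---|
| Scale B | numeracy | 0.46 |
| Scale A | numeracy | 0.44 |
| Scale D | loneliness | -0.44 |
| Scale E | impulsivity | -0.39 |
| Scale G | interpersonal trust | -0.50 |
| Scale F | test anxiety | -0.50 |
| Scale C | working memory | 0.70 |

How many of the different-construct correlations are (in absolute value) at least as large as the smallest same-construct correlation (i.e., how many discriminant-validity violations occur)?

4

Convergent (same construct = numeracy): Scale B, Scale A.
Smallest convergent = 0.44. Discriminant |r|: 0.44, 0.39, 0.50, 0.50, 0.70; count ≥ 0.44 → 4.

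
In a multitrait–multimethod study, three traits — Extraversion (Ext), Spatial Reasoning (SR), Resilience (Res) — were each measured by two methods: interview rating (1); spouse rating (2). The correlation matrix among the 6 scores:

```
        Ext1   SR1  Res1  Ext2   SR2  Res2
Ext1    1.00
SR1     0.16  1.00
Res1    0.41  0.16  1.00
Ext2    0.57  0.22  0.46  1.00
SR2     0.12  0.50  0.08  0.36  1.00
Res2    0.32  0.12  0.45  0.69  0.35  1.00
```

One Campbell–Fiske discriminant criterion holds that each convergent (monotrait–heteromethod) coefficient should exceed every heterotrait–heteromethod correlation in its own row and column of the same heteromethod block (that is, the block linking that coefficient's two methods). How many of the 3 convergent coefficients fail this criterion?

Convergent coefficients and their comparison sets:
Ext (methods 1·2): 0.57 vs {0.12, 0.22, 0.32, 0.46} → pass.
SR (methods 1·2): 0.50 vs {0.22, 0.12, 0.12, 0.08} → pass.
Res (methods 1·2): 0.45 vs {0.46, 0.32, 0.08, 0.12} → fail.
1 of 3 fail.

1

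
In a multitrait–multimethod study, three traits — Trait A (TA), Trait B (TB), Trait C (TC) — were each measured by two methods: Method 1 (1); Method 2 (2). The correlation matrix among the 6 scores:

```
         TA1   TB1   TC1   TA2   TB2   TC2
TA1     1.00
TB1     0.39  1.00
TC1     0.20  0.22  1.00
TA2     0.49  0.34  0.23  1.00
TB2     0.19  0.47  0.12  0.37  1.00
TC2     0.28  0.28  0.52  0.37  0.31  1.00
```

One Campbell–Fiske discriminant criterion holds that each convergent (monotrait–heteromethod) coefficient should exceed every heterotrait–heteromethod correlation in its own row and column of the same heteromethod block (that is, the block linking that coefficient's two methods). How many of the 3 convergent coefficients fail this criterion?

Each convergent coefficient versus the relevant comparison correlations:
TA (methods 1·2): 0.49 vs {0.19, 0.34, 0.28, 0.23} → pass.
TB (methods 1·2): 0.47 vs {0.34, 0.19, 0.28, 0.12} → pass.
TC (methods 1·2): 0.52 vs {0.23, 0.28, 0.12, 0.28} → pass.
0 of 3 fail.

0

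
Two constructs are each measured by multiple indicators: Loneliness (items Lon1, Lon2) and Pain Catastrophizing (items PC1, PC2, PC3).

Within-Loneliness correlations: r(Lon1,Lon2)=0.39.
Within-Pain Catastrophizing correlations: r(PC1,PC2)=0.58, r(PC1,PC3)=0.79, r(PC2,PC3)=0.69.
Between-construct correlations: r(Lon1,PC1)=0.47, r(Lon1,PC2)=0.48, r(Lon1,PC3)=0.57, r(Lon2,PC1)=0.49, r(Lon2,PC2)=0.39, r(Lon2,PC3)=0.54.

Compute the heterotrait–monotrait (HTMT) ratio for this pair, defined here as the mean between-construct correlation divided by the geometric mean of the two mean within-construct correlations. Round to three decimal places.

0.947

Mean between = 2.94/6 = 0.4900.
Mean within-Lon = 0.39/1 = 0.3900; mean within-PC = 2.06/3 = 0.6867.
Geometric mean = √(0.3900 × 0.6867) = 0.5175.
HTMT = 0.4900 / 0.5175 = 0.947.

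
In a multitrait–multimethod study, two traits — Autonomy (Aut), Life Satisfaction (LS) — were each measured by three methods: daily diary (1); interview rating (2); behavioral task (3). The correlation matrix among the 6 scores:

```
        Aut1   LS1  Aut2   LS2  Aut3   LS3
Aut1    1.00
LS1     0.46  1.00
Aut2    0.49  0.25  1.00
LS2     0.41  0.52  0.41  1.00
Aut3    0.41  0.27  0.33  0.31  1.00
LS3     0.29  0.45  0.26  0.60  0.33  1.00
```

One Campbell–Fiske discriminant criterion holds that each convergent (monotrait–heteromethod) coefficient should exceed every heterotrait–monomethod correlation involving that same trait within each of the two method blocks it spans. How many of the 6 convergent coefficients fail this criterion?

3

Checking each validity diagonal entry against its comparison values:
Aut (methods 1·2): 0.49 vs {0.46, 0.41} → pass.
Aut (methods 1·3): 0.41 vs {0.46, 0.33} → fail.
Aut (methods 2·3): 0.33 vs {0.41, 0.33} → fail.
LS (methods 1·2): 0.52 vs {0.46, 0.41} → pass.
LS (methods 1·3): 0.45 vs {0.46, 0.33} → fail.
LS (methods 2·3): 0.60 vs {0.41, 0.33} → pass.
3 of 6 fail.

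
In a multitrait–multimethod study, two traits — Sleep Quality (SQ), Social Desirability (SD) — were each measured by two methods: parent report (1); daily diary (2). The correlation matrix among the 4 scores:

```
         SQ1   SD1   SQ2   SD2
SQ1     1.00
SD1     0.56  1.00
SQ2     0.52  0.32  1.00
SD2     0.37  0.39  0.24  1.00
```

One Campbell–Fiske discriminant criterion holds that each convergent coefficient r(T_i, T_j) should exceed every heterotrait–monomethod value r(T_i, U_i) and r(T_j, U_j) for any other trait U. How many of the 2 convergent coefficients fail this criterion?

Convergent coefficients and their comparison sets:
SQ (methods 1·2): 0.52 vs {0.56, 0.24} → fail.
SD (methods 1·2): 0.39 vs {0.56, 0.24} → fail.
2 of 2 fail.

2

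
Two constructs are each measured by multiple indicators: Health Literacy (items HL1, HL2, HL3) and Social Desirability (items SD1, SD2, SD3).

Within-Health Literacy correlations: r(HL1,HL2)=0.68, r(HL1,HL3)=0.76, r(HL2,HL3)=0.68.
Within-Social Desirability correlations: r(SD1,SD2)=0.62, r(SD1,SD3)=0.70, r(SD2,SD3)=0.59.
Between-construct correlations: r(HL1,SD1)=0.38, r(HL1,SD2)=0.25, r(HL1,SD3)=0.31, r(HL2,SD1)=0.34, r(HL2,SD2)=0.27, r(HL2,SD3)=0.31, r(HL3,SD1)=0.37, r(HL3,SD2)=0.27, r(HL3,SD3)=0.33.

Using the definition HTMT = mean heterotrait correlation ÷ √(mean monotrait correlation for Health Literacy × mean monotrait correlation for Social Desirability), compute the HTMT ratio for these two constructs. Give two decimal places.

Mean between = 2.83/9 = 0.3144.
Mean within-HL = 2.12/3 = 0.7067; mean within-SD = 1.91/3 = 0.6367.
Geometric mean = √(0.7067 × 0.6367) = 0.6708.
HTMT = 0.3144 / 0.6708 = 0.47.

0.47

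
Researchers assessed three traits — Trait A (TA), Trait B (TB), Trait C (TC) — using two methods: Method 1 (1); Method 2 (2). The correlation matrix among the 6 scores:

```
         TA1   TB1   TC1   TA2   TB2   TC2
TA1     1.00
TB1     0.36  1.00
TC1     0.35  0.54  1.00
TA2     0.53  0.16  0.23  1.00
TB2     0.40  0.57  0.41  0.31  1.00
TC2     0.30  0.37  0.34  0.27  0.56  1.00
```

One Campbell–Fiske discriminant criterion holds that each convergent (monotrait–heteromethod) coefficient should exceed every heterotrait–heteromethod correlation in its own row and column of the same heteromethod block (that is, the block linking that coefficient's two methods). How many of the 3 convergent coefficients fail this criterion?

1

Checking each validity diagonal entry against its comparison values:
TA (methods 1·2): 0.53 vs {0.40, 0.16, 0.30, 0.23} → pass.
TB (methods 1·2): 0.57 vs {0.16, 0.40, 0.37, 0.41} → pass.
TC (methods 1·2): 0.34 vs {0.23, 0.30, 0.41, 0.37} → fail.
1 of 3 fail.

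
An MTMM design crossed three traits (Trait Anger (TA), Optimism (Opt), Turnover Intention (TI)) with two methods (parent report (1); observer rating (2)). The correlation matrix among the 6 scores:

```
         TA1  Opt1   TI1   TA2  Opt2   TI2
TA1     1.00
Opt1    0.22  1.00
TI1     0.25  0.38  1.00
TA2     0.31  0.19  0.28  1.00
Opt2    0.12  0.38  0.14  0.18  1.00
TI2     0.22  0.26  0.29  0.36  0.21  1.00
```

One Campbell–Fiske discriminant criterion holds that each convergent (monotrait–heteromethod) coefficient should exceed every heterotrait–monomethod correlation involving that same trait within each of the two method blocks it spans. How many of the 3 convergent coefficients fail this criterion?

Each convergent coefficient versus the relevant comparison correlations:
TA (methods 1·2): 0.31 vs {0.22, 0.18, 0.25, 0.36} → fail.
Opt (methods 1·2): 0.38 vs {0.22, 0.18, 0.38, 0.21} → fail.
TI (methods 1·2): 0.29 vs {0.25, 0.36, 0.38, 0.21} → fail.
3 of 3 fail.

3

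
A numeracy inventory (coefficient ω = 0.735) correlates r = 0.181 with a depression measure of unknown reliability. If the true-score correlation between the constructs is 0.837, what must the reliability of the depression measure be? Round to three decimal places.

r_true = r_obs / √(r_xx · r_yy) ⇒ 0.837 = 0.181 / √(0.735 · r_yy).
√(0.735 · r_yy) = 0.181 / 0.837 = 0.2162; 0.735 · r_yy = 0.0467; r_yy = 0.0467 / 0.735 ≈ 0.064.

0.064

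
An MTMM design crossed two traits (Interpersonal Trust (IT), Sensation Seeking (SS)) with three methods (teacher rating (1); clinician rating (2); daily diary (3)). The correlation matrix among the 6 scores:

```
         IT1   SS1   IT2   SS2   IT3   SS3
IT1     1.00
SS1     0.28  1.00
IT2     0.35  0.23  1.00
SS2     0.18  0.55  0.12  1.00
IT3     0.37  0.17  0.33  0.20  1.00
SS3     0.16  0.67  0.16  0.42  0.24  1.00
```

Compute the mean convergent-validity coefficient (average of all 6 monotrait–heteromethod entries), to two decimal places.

0.45

Convergent values: 0.35, 0.37, 0.33, 0.55, 0.67, 0.42; mean = 2.69/6 = 0.45.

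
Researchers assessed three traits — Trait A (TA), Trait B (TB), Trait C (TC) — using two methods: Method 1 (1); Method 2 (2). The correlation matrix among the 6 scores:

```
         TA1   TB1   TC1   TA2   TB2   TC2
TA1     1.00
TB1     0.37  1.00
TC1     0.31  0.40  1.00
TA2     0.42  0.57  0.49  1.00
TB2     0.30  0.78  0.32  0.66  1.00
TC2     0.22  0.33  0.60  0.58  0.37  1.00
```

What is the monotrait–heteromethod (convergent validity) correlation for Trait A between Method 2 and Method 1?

0.42

Same trait (TA), different methods: r(TA2, TA1) = 0.42.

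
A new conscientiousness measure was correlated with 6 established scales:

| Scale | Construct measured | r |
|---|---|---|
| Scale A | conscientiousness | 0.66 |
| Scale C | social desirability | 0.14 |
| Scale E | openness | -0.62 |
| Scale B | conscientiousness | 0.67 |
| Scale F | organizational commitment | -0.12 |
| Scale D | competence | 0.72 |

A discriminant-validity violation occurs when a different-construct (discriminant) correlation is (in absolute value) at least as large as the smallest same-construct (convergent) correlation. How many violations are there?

1

Convergent (same construct = conscientiousness): Scale A, Scale B.
Smallest convergent = 0.66. Discriminant |r|: 0.14, 0.62, 0.12, 0.72; count ≥ 0.66 → 1.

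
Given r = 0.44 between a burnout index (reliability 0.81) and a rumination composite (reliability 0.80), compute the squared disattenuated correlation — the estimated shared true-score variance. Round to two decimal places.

0.30

Disattenuated r = 0.44 / √(0.81 × 0.80) = 0.44 / 0.8050 = 0.5466.
Shared true-score variance = 0.5466² = 0.2988 ≈ 0.30.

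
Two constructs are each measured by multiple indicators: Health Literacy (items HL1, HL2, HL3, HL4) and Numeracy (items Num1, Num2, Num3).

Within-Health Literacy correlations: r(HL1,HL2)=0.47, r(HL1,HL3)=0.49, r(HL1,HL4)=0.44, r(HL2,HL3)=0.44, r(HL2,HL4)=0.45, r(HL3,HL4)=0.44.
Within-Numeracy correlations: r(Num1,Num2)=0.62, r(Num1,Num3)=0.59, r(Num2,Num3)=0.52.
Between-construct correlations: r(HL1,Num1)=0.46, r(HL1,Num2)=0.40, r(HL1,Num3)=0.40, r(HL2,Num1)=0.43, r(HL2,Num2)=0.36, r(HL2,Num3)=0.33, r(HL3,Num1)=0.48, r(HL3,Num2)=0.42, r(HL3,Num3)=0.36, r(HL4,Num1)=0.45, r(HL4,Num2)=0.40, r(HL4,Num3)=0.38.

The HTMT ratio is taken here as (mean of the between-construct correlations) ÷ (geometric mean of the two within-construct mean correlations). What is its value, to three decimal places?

Mean between = 4.87/12 = 0.4058.
Mean within-HL = 2.73/6 = 0.4550; mean within-Num = 1.73/3 = 0.5767.
Geometric mean = √(0.4550 × 0.5767) = 0.5122.
HTMT = 0.4058 / 0.5122 = 0.792.

0.792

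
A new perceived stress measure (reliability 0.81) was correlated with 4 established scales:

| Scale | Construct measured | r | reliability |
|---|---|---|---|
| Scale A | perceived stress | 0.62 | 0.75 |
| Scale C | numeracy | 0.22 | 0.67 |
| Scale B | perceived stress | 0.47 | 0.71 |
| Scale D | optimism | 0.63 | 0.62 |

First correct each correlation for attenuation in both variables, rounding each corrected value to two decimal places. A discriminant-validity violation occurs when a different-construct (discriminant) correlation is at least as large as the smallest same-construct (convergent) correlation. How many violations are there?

1

Disattenuated r (r / √(r_scale · r_new)):
  Scale A (conv): 0.62 / √(0.75·0.81) = 0.80
  Scale C (disc): 0.22 / √(0.67·0.81) = 0.30
  Scale B (conv): 0.47 / √(0.71·0.81) = 0.62
  Scale D (disc): 0.63 / √(0.62·0.81) = 0.89
Smallest convergent = 0.62. Discriminant values: 0.30, 0.89; count ≥ 0.62 → 1.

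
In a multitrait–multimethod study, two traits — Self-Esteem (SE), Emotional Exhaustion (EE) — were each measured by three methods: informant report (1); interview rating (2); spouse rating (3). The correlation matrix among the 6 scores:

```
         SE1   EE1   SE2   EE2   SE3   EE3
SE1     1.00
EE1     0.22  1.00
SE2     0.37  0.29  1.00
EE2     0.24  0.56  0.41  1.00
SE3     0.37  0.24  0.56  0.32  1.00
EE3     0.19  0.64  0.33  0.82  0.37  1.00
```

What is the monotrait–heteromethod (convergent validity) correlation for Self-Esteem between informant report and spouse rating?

Same trait (SE), different methods: r(SE1, SE3) = 0.37.

0.37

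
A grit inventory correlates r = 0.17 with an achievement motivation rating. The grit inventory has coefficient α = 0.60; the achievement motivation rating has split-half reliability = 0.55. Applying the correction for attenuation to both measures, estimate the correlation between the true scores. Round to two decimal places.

r_true = r_obs / √(r_xx · r_yy) = 0.17 / √(0.60 × 0.55) = 0.17 / √0.3300 = 0.17 / 0.5745 ≈ 0.30.

0.30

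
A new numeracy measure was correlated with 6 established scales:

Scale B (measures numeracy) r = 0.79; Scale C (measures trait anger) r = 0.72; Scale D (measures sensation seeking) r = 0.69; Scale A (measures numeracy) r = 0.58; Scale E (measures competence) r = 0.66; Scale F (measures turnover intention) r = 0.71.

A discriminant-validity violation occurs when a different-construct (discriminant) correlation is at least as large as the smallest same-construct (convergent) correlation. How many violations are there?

4

Convergent (same construct = numeracy): Scale B, Scale A.
Smallest convergent = 0.58. Discriminant values: 0.72, 0.69, 0.66, 0.71; count ≥ 0.58 → 4.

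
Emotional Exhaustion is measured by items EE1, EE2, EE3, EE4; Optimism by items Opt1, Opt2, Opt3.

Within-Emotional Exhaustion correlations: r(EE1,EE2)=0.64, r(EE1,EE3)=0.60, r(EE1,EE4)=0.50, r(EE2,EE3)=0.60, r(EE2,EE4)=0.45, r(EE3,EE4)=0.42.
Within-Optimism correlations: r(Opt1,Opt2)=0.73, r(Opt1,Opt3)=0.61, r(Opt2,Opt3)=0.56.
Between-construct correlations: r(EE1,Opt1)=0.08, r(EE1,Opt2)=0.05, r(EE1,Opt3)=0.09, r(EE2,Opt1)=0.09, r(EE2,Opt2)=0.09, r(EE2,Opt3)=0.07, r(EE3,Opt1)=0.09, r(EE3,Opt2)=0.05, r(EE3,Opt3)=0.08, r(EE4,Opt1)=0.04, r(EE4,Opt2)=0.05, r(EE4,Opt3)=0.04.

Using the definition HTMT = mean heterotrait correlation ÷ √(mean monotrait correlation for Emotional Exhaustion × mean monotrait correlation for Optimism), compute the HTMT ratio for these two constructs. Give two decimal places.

Mean heterotrait r = 0.82/12 = 0.0683.
Mean within-EE = 3.21/6 = 0.5350; mean within-Opt = 1.90/3 = 0.6333.
Geometric mean = √(0.5350 × 0.6333) = 0.5821.
HTMT = 0.0683 / 0.5821 = 0.12.

0.12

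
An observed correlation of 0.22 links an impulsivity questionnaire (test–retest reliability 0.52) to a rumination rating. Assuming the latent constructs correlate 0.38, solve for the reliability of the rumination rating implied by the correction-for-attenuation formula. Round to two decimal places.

r_true = r_obs / √(r_xx · r_yy) ⇒ 0.38 = 0.22 / √(0.52 · r_yy).
√(0.52 · r_yy) = 0.22 / 0.38 = 0.5789; 0.52 · r_yy = 0.3351; r_yy = 0.3351 / 0.52 ≈ 0.64.

0.64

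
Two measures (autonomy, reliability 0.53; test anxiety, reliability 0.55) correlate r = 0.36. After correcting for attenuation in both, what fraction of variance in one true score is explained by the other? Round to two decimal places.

Disattenuated r = 0.36 / √(0.53 × 0.55) = 0.36 / 0.5399 = 0.6668.
Shared true-score variance = 0.6668² = 0.4446 ≈ 0.44.

0.44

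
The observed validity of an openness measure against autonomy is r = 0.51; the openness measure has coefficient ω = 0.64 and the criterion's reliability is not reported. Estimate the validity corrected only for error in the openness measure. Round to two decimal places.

Single correction: r_c = r_obs / √r_xx = 0.51 / √0.64 = 0.51 / 0.8000 ≈ 0.64.

0.64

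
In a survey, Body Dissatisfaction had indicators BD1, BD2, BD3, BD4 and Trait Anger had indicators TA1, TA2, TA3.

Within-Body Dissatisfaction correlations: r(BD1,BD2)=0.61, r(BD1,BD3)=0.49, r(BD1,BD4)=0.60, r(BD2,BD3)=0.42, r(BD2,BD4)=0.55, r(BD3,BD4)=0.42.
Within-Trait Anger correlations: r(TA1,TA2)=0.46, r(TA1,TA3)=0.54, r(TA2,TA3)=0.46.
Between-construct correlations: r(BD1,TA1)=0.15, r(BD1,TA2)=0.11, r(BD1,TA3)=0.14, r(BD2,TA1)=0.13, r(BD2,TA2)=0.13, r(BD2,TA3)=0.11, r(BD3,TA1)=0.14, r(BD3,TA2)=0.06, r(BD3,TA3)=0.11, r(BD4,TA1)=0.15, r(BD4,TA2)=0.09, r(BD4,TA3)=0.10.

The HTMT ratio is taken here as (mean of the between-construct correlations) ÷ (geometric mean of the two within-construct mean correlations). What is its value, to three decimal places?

0.236

Between-construct mean = 1.42/12 = 0.1183.
Mean within-BD = 3.09/6 = 0.5150; mean within-TA = 1.46/3 = 0.4867.
Geometric mean = √(0.5150 × 0.4867) = 0.5007.
HTMT = 0.1183 / 0.5007 = 0.236.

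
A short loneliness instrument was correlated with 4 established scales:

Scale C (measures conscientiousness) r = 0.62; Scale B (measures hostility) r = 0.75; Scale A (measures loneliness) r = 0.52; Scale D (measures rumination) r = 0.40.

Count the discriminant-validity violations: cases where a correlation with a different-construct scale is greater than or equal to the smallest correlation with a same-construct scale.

Convergent (same construct = loneliness): Scale A.
Smallest convergent = 0.52. Discriminant values: 0.62, 0.75, 0.40; count ≥ 0.52 → 2.

2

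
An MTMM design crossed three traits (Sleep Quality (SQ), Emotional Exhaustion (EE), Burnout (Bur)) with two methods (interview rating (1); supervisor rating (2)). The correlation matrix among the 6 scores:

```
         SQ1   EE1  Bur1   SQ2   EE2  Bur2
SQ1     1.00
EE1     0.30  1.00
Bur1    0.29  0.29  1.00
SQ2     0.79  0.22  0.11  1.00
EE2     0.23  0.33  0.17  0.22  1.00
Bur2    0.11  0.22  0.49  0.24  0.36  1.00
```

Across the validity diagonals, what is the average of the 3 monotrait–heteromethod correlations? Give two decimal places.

0.54

Convergent values: 0.79, 0.33, 0.49; mean = 1.61/3 = 0.54.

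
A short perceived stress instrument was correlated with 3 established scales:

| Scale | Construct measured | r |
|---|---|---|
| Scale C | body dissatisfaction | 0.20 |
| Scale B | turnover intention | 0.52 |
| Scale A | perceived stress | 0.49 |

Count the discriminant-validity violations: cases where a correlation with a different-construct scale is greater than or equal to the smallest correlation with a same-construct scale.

Convergent (same construct = perceived stress): Scale A.
Smallest convergent = 0.49. Discriminant values: 0.20, 0.52; count ≥ 0.49 → 1.

1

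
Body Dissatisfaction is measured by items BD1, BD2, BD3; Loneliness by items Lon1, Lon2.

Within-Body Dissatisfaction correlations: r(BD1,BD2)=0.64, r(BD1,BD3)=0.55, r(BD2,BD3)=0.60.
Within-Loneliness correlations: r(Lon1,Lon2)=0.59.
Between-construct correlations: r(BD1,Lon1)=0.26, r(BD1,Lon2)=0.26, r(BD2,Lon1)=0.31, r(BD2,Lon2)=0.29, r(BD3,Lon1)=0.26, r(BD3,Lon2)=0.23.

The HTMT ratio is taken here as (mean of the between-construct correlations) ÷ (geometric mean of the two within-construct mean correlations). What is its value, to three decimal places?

Mean heterotrait r = 1.61/6 = 0.2683.
Mean within-BD = 1.79/3 = 0.5967; mean within-Lon = 0.59/1 = 0.5900.
Geometric mean = √(0.5967 × 0.5900) = 0.5933.
HTMT = 0.2683 / 0.5933 = 0.452.

0.452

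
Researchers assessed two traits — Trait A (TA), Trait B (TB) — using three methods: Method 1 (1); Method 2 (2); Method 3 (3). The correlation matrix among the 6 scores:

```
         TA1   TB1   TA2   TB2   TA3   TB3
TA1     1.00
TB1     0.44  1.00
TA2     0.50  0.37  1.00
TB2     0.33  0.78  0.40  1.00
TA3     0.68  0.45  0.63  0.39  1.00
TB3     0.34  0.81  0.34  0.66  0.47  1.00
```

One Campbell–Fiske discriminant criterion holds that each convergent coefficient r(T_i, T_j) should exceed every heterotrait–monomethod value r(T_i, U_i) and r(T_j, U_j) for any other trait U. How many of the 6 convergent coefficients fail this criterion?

Checking each validity diagonal entry against its comparison values:
TA (methods 1·2): 0.50 vs {0.44, 0.40} → pass.
TA (methods 1·3): 0.68 vs {0.44, 0.47} → pass.
TA (methods 2·3): 0.63 vs {0.40, 0.47} → pass.
TB (methods 1·2): 0.78 vs {0.44, 0.40} → pass.
TB (methods 1·3): 0.81 vs {0.44, 0.47} → pass.
TB (methods 2·3): 0.66 vs {0.40, 0.47} → pass.
0 of 6 fail.

0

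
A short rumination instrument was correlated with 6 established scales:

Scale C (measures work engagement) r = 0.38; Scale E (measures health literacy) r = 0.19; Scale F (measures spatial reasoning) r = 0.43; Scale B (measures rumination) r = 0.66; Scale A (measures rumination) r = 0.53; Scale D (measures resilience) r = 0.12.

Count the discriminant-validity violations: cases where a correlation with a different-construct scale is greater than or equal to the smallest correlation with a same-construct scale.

0

Convergent (same construct = rumination): Scale B, Scale A.
Smallest convergent = 0.53. Discriminant values: 0.38, 0.19, 0.43, 0.12; count ≥ 0.53 → 0.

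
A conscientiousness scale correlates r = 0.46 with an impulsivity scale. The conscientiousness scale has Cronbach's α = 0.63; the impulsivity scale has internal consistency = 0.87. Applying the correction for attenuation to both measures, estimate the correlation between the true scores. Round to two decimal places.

0.62

r_true = r_obs / √(r_xx · r_yy) = 0.46 / √(0.63 × 0.87) = 0.46 / √0.5481 = 0.46 / 0.7403 ≈ 0.62.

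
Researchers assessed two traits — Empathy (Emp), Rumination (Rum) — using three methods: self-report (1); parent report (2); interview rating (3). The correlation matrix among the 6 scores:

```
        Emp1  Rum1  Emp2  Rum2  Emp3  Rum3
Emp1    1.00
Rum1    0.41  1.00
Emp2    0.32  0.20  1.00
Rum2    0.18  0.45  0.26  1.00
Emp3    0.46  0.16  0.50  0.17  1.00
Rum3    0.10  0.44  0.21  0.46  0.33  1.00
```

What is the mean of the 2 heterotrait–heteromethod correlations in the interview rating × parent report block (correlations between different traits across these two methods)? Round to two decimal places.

0.19

HTHM values (method 3 × method 2): 0.17, 0.21; mean = 0.38/2 = 0.19.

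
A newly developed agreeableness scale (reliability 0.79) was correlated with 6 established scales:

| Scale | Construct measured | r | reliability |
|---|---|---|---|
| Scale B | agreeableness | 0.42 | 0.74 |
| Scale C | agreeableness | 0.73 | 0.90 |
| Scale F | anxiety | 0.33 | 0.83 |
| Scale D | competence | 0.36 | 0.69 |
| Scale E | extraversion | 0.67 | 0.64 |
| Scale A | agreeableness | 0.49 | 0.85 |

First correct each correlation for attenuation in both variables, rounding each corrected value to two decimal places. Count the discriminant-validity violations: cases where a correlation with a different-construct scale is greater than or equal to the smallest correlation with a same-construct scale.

Disattenuated r (r / √(r_scale · r_new)):
  Scale B (conv): 0.42 / √(0.74·0.79) = 0.55
  Scale C (conv): 0.73 / √(0.90·0.79) = 0.87
  Scale F (disc): 0.33 / √(0.83·0.79) = 0.41
  Scale D (disc): 0.36 / √(0.69·0.79) = 0.49
  Scale E (disc): 0.67 / √(0.64·0.79) = 0.94
  Scale A (conv): 0.49 / √(0.85·0.79) = 0.60
Smallest convergent = 0.55. Discriminant values: 0.41, 0.49, 0.94; count ≥ 0.55 → 1.

1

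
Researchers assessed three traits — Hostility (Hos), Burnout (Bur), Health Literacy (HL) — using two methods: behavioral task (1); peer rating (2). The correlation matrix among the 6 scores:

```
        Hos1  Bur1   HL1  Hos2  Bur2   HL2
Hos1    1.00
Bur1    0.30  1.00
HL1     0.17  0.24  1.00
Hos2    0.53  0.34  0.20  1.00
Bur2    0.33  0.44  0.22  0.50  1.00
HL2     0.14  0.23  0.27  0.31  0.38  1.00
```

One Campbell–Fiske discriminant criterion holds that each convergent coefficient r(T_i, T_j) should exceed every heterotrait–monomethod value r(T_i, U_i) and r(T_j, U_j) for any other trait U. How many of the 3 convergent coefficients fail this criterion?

Each convergent coefficient versus the relevant comparison correlations:
Hos (methods 1·2): 0.53 vs {0.30, 0.50, 0.17, 0.31} → pass.
Bur (methods 1·2): 0.44 vs {0.30, 0.50, 0.24, 0.38} → fail.
HL (methods 1·2): 0.27 vs {0.17, 0.31, 0.24, 0.38} → fail.
2 of 3 fail.

2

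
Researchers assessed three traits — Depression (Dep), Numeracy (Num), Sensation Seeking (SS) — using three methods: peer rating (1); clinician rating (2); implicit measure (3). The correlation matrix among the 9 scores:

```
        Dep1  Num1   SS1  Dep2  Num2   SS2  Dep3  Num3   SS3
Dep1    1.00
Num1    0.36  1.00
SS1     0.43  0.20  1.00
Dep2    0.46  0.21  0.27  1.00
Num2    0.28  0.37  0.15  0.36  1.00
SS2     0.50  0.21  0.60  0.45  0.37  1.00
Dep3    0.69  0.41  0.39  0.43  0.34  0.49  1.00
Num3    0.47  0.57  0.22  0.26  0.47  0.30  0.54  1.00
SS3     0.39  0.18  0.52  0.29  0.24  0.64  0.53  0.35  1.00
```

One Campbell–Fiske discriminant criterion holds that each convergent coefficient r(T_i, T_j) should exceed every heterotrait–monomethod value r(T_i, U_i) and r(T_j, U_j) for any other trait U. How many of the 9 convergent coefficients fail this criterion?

Convergent coefficients and their comparison sets:
Dep (methods 1·2): 0.46 vs {0.36, 0.36, 0.43, 0.45} → pass.
Dep (methods 1·3): 0.69 vs {0.36, 0.54, 0.43, 0.53} → pass.
Dep (methods 2·3): 0.43 vs {0.36, 0.54, 0.45, 0.53} → fail.
Num (methods 1·2): 0.37 vs {0.36, 0.36, 0.20, 0.37} → fail.
Num (methods 1·3): 0.57 vs {0.36, 0.54, 0.20, 0.35} → pass.
Num (methods 2·3): 0.47 vs {0.36, 0.54, 0.37, 0.35} → fail.
SS (methods 1·2): 0.60 vs {0.43, 0.45, 0.20, 0.37} → pass.
SS (methods 1·3): 0.52 vs {0.43, 0.53, 0.20, 0.35} → fail.
SS (methods 2·3): 0.64 vs {0.45, 0.53, 0.37, 0.35} → pass.
4 of 9 fail.

4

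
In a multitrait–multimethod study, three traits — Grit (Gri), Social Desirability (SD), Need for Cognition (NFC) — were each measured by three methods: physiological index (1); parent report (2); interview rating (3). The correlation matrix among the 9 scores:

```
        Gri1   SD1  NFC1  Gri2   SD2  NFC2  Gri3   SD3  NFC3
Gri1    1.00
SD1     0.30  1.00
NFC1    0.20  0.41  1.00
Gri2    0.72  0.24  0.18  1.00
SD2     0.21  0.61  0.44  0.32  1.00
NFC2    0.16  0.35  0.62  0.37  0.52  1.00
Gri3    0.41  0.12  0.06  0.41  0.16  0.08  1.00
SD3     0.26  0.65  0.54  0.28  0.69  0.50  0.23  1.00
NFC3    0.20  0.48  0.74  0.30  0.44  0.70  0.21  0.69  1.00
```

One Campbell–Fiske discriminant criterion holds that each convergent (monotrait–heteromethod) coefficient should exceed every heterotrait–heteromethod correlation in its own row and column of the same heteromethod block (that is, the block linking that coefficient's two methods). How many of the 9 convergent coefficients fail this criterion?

Each convergent coefficient versus the relevant comparison correlations:
Gri (methods 1·2): 0.72 vs {0.21, 0.24, 0.16, 0.18} → pass.
Gri (methods 1·3): 0.41 vs {0.26, 0.12, 0.20, 0.06} → pass.
Gri (methods 2·3): 0.41 vs {0.28, 0.16, 0.30, 0.08} → pass.
SD (methods 1·2): 0.61 vs {0.24, 0.21, 0.35, 0.44} → pass.
SD (methods 1·3): 0.65 vs {0.12, 0.26, 0.48, 0.54} → pass.
SD (methods 2·3): 0.69 vs {0.16, 0.28, 0.44, 0.50} → pass.
NFC (methods 1·2): 0.62 vs {0.18, 0.16, 0.44, 0.35} → pass.
NFC (methods 1·3): 0.74 vs {0.06, 0.20, 0.54, 0.48} → pass.
NFC (methods 2·3): 0.70 vs {0.08, 0.30, 0.50, 0.44} → pass.
0 of 9 fail.

0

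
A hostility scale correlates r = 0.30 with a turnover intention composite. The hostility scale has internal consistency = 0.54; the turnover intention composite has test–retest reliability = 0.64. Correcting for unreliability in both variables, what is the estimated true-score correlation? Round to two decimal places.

r_true = r_obs / √(r_xx · r_yy) = 0.30 / √(0.54 × 0.64) = 0.30 / √0.3456 = 0.30 / 0.5879 ≈ 0.51.

0.51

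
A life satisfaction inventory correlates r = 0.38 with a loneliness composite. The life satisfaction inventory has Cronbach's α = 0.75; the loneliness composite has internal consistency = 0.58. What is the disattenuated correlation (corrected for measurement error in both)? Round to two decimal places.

0.58

r_true = r_obs / √(r_xx · r_yy) = 0.38 / √(0.75 × 0.58) = 0.38 / √0.4350 = 0.38 / 0.6595 ≈ 0.58.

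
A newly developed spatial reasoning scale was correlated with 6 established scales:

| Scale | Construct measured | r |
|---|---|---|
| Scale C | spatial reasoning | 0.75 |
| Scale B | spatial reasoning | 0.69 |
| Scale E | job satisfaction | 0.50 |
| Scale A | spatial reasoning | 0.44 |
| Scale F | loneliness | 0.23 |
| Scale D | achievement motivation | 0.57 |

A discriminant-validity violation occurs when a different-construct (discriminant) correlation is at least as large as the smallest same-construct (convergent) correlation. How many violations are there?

2

Convergent (same construct = spatial reasoning): Scale C, Scale B, Scale A.
Smallest convergent = 0.44. Discriminant values: 0.50, 0.23, 0.57; count ≥ 0.44 → 2.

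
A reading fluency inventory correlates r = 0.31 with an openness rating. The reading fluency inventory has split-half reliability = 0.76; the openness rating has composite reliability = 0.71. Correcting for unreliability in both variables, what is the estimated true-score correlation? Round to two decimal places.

0.42

r_true = r_obs / √(r_xx · r_yy) = 0.31 / √(0.76 × 0.71) = 0.31 / √0.5396 = 0.31 / 0.7346 ≈ 0.42.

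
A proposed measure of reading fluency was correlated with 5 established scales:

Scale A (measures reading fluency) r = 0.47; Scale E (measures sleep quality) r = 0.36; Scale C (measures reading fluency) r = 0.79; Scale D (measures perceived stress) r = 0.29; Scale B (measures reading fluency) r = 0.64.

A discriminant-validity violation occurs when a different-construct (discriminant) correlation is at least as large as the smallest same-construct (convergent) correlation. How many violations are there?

0

Convergent (same construct = reading fluency): Scale A, Scale C, Scale B.
Smallest convergent = 0.47. Discriminant values: 0.36, 0.29; count ≥ 0.47 → 0.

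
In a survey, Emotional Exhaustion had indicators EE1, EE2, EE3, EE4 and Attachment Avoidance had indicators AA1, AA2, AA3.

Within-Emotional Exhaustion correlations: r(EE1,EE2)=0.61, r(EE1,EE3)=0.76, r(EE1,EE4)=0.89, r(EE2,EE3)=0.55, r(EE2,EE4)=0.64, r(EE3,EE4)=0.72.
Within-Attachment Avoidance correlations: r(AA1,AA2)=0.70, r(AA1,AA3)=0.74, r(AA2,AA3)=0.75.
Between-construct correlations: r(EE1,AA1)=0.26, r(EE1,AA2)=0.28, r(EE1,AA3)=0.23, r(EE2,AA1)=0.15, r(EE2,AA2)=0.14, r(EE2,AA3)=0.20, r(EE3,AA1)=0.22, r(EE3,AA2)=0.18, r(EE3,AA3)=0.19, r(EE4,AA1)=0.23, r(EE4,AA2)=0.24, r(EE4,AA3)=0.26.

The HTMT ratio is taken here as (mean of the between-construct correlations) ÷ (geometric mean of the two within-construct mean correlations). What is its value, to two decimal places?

Between-construct mean = 2.58/12 = 0.2150.
Mean within-EE = 4.17/6 = 0.6950; mean within-AA = 2.19/3 = 0.7300.
Geometric mean = √(0.6950 × 0.7300) = 0.7123.
HTMT = 0.2150 / 0.7123 = 0.30.

0.30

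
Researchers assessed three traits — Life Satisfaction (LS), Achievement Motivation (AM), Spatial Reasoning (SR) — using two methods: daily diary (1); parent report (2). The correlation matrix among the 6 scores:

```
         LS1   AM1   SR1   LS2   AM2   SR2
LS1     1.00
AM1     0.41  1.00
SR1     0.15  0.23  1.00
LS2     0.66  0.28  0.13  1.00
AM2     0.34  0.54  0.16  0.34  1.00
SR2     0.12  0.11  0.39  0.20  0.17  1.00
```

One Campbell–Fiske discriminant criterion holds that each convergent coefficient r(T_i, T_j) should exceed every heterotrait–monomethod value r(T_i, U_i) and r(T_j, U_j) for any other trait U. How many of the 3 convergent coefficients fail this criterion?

0

Checking each validity diagonal entry against its comparison values:
LS (methods 1·2): 0.66 vs {0.41, 0.34, 0.15, 0.20} → pass.
AM (methods 1·2): 0.54 vs {0.41, 0.34, 0.23, 0.17} → pass.
SR (methods 1·2): 0.39 vs {0.15, 0.20, 0.23, 0.17} → pass.
0 of 3 fail.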